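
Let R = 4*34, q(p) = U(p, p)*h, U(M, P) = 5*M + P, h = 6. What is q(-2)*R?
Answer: -9792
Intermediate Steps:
U(M, P) = P + 5*M
q(p) = 36*p (q(p) = (p + 5*p)*6 = (6*p)*6 = 36*p)
R = 136
q(-2)*R = (36*(-2))*136 = -72*136 = -9792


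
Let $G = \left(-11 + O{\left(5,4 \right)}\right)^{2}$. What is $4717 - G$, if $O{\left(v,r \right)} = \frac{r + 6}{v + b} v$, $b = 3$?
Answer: $\frac{75111}{16} \approx 4694.4$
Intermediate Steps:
$O{\left(v,r \right)} = \frac{v \left(6 + r\right)}{3 + v}$ ($O{\left(v,r \right)} = \frac{r + 6}{v + 3} v = \frac{6 + r}{3 + v} v = \frac{v \left(6 + r\right)}{3 + v}$)
$G = \frac{361}{16}$ ($G = \left(-11 + \frac{5 \left(6 + 4\right)}{3 + 5}\right)^{2} = \left(-11 + 5 \cdot \frac{1}{8} \cdot 10\right)^{2} = \left(-11 + \frac{25}{4}\right)^{2} = \left(- \frac{19}{4}\right)^{2} = \frac{361}{16} \approx 22.563$)
$4717 - G = 4717 - \frac{361}{16} = \frac{75111}{16}$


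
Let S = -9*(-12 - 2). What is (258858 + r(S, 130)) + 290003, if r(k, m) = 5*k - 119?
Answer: 549372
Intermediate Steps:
S = 126 (S = -9*(-14) = 126)
r(k, m) = -119 + 5*k
(258858 + r(S, 130)) + 290003 = (258858 + (-119 + 5*126)) + 290003 = (258858 + (-119 + 630)) + 290003 = (258858 + 511) + 290003 = 259369 + 290003 = 549372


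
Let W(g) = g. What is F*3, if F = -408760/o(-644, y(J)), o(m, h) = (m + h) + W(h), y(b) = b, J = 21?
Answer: 613140/301 ≈ 2037.0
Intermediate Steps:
o(m, h) = m + 2*h (o(m, h) = (m + h) + h = (h + m) + h = m + 2*h)
F = 204380/301 (F = -408760/(-644 + 2*21) = -408760/(-644 + 42) = -408760/(-602) = -408760*(-1/602) = 204380/301 ≈ 679.00)
F*3 = (204380/301)*3 = 613140/301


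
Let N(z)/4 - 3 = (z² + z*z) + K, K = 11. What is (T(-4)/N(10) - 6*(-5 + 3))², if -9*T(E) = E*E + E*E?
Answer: 133448704/927369 ≈ 143.90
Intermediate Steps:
N(z) = 56 + 8*z² (N(z) = 12 + 4*((z² + z*z) + 11) = 12 + 4*((z² + z²) + 11) = 12 + 4*(2*z² + 11) = 12 + 4*(11 + 2*z²) = 12 + (44 + 8*z²) = 56 + 8*z²)
T(E) = -2*E²/9 (T(E) = -(E*E + E*E)/9 = -(E² + E²)/9 = -2*E²/9)
(T(-4)/N(10) - 6*(-5 + 3))² = ((-2/9*(-4)²)/(56 + 8*10²) - 6*(-5 + 3))² = ((-2/9*16)/(56 + 8*100) - 6*(-2))² = (-32/(9*(56 + 800)) + 12)² = (-32/9/856 + 12)² = (-32/9*1/856 + 12)² = (-4/963 + 12)² = (11552/963)² = 133448704/927369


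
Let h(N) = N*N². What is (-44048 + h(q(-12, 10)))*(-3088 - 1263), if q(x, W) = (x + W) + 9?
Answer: 190160455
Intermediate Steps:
q(x, W) = 9 + W + x (q(x, W) = (W + x) + 9 = 9 + W + x)
h(N) = N³
(-44048 + h(q(-12, 10)))*(-3088 - 1263) = (-44048 + (9 + 10 - 12)³)*(-3088 - 1263) = (-44048 + 7³)*(-4351) = (-44048 + 343)*(-4351) = -43705*(-4351) = 190160455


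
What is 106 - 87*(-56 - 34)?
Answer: 7936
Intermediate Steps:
106 - 87*(-56 - 34) = 106 - 87*(-90) = 106 + 7830 = 7936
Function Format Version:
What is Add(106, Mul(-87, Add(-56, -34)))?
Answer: 7936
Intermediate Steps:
Add(106, Mul(-87, Add(-56, -34))) = Add(106, Mul(-87, -90)) = Add(106, 7830) = 7936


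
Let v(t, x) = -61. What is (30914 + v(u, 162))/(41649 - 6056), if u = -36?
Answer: 30853/35593 ≈ 0.86683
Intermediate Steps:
(30914 + v(u, 162))/(41649 - 6056) = (30914 - 61)/(41649 - 6056) = 30853/35593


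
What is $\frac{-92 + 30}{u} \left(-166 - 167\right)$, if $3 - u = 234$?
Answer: $- \frac{6882}{77} \approx -89.377$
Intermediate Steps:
$u = -231$ ($u = 3 - 234 = -231$)
$\frac{-92 + 30}{u} \left(-166 - 167\right) = \frac{-92 + 30}{-231} \left(-166 - 167\right) = \left(-62\right) \left(- \frac{1}{231}\right) \left(-333\right) = \frac{62}{231} \left(-333\right) = - \frac{6882}{77}$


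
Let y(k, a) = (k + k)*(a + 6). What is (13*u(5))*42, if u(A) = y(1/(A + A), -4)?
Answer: 1092/5 ≈ 218.40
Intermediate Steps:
y(k, a) = 2*k*(6 + a) (y(k, a) = (2*k)*(6 + a) = 2*k*(6 + a))
u(A) = 2/A (u(A) = 2*(6 - 4)/(A + A) = 2*2/(2*A) = 2*(1/(2*A))*2 = 2/A)
(13*u(5))*42 = (13*(2/5))*42 = (26/5)*42 = 1092/5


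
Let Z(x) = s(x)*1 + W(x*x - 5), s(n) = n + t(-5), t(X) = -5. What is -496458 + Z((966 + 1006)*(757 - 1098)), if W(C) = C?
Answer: 452190523384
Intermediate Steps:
s(n) = -5 + n (s(n) = n - 5 = -5 + n)
Z(x) = -10 + x + x² (Z(x) = (-5 + x)*1 + (x*x - 5) = (-5 + x) + (x² - 5) = (-5 + x) + (-5 + x²) = -10 + x + x²)
-496458 + Z((966 + 1006)*(757 - 1098)) = -496458 + (-10 + (966 + 1006)*(757 - 1098) + ((966 + 1006)*(757 - 1098))²) = -496458 + (-10 + 1972*(-341) + (1972*(-341))²) = -496458 + (-10 - 672452 + (-672452)²) = -496458 + (-10 - 672452 + 452191692304) = -496458 + 452191019842 = 452190523384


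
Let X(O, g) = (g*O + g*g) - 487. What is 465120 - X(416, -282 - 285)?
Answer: 379990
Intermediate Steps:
X(O, g) = -487 + g² + O*g (X(O, g) = (O*g + g²) - 487 = (g² + O*g) - 487 = -487 + g² + O*g)
465120 - X(416, -282 - 285) = 465120 - (-487 + (-282 - 285)² + 416*(-282 - 285)) = 465120 - (-487 + (-567)² + 416*(-567)) = 465120 - (-487 + 321489 - 235872) = 465120 - 1*85130 = 465120 - 85130 = 379990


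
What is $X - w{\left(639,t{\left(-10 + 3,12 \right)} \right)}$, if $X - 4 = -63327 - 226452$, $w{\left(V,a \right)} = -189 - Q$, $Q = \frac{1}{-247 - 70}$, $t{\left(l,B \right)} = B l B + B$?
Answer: $- \frac{91798763}{317} \approx -2.8959 \cdot 10^{5}$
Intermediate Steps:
$t{\left(l,B \right)} = B + l B^{2}$ ($t{\left(l,B \right)} = l B^{2} + B = B + l B^{2}$)
$Q = - \frac{1}{317}$ ($Q = \frac{1}{-317} = - \frac{1}{317} \approx -0.0031546$)
$w{\left(V,a \right)} = - \frac{59912}{317}$ ($w{\left(V,a \right)} = -189 - - \frac{1}{317} = -189 + \frac{1}{317} = - \frac{59912}{317}$)
$X = -289775$ ($X = 4 - 289779 = -289775$)
$X - w{\left(639,t{\left(-10 + 3,12 \right)} \right)} = -289775 - - \frac{59912}{317} = -289775 + \frac{59912}{317} = - \frac{91798763}{317}$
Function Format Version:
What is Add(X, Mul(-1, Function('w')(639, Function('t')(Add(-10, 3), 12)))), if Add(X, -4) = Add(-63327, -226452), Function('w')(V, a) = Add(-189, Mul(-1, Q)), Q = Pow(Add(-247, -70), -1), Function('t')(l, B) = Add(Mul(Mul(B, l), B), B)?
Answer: Rational(-91798763, 317) ≈ -2.8959e+5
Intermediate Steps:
Function('t')(l, B) = Add(B, Mul(l, Pow(B, 2))) (Function('t')(l, B) = Add(Mul(l, Pow(B, 2)), B) = Add(B, Mul(l, Pow(B, 2))))
Q = Rational(-1, 317) (Q = Pow(-317, -1) = Rational(-1, 317) ≈ -0.0031546)
Function('w')(V, a) = Rational(-59912, 317) (Function('w')(V, a) = Add(-189, Mul(-1, Rational(-1, 317))) = Add(-189, Rational(1, 317)) = Rational(-59912, 317))
X = -289775 (X = Add(4, Add(-63327, -226452)) = Add(4, -289779) = -289775)
Add(X, Mul(-1, Function('w')(639, Function('t')(Add(-10, 3), 12)))) = Add(-289775, Mul(-1, Rational(-59912, 317))) = Add(-289775, Rational(59912, 317)) = Rational(-91798763, 317)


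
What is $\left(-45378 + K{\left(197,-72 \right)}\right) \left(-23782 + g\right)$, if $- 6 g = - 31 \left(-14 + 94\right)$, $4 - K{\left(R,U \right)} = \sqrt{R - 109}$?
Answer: $\frac{3180989644}{3} + \frac{140212 \sqrt{22}}{3} \approx 1.0605 \cdot 10^{9}$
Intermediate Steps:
$K{\left(R,U \right)} = 4 - \sqrt{-109 + R}$ ($K{\left(R,U \right)} = 4 - \sqrt{R - 109} = 4 - \sqrt{-109 + R}$)
$g = \frac{1240}{3}$ ($g = - \frac{\left(-31\right) \left(-14 + 94\right)}{6} = - \frac{\left(-31\right) 80}{6} = \left(- \frac{1}{6}\right) \left(-2480\right) = \frac{1240}{3} \approx 413.33$)
$\left(-45378 + K{\left(197,-72 \right)}\right) \left(-23782 + g\right) = \left(-45378 + \left(4 - \sqrt{-109 + 197}\right)\right) \left(-23782 + \frac{1240}{3}\right) = \left(-45378 + \left(4 - \sqrt{88}\right)\right) \left(- \frac{70106}{3}\right) = \left(-45378 + \left(4 - 2 \sqrt{22}\right)\right) \left(- \frac{70106}{3}\right) = \left(-45374 - 2 \sqrt{22}\right) \left(- \frac{70106}{3}\right) = \frac{3180989644}{3} + \frac{140212 \sqrt{22}}{3}$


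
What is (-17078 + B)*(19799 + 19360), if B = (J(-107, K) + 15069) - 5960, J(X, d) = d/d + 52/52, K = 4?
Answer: -311979753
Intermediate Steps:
J(X, d) = 2 (J(X, d) = 1 + 52*(1/52) = 1 + 1 = 2)
B = 9111 (B = (2 + 15069) - 5960 = 15071 - 5960 = 9111)
(-17078 + B)*(19799 + 19360) = (-17078 + 9111)*(19799 + 19360) = -7967*39159 = -311979753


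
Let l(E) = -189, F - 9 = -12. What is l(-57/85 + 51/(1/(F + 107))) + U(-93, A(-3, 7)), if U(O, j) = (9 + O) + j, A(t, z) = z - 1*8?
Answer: -274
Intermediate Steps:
F = -3 (F = 9 - 12 = -3)
A(t, z) = -8 + z (A(t, z) = z - 8 = -8 + z)
U(O, j) = 9 + O + j
l(-57/85 + 51/(1/(F + 107))) + U(-93, A(-3, 7)) = -189 + (9 - 93 + (-8 + 7)) = -189 + (9 - 93 - 1) = -189 - 85 = -274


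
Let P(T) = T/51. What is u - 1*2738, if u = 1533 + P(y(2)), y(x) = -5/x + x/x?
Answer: -40971/34 ≈ -1205.0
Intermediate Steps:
y(x) = 1 - 5/x (y(x) = -5/x + 1 = 1 - 5/x)
P(T) = T/51 (P(T) = T*(1/51) = T/51)
u = 52121/34 (u = 1533 + ((-5 + 2)/2)/51 = 1533 + ((1/2)*(-3))/51 = 1533 + (1/51)*(-3/2) = 1533 - 1/34 = 52121/34 ≈ 1533.0)
u - 1*2738 = 52121/34 - 1*2738 = 52121/34 - 2738 = -40971/34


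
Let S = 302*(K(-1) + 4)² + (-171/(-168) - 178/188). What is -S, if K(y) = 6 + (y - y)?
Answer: -79486587/2632 ≈ -30200.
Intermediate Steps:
K(y) = 6 (K(y) = 6 + 0 = 6)
S = 79486587/2632 (S = 302*(6 + 4)² + (-171/(-168) - 178/188) = 302*10² + (-171*(-1/168) - 178*1/188) = 302*100 + (57/56 - 89/94) = 30200 + 187/2632 = 79486587/2632 ≈ 30200.)
-S = -1*79486587/2632 = -79486587/2632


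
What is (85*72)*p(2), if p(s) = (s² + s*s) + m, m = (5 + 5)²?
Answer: 660960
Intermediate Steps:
m = 100 (m = 10² = 100)
p(s) = 100 + 2*s² (p(s) = (s² + s*s) + 100 = (s² + s²) + 100 = 2*s² + 100 = 100 + 2*s²)
(85*72)*p(2) = (85*72)*(100 + 2*2²) = 6120*(100 + 2*4) = 6120*(100 + 8) = 6120*108 = 660960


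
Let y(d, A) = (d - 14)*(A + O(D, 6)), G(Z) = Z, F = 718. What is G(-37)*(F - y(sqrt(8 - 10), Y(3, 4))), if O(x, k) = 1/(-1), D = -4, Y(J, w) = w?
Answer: -28120 + 111*I*sqrt(2) ≈ -28120.0 + 156.98*I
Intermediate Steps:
O(x, k) = -1
y(d, A) = (-1 + A)*(-14 + d) (y(d, A) = (d - 14)*(A - 1) = (-14 + d)*(-1 + A) = (-1 + A)*(-14 + d))
G(-37)*(F - y(sqrt(8 - 10), Y(3, 4))) = -37*(718 - (14 - sqrt(8 - 10) - 14*4 + 4*sqrt(8 - 10))) = -37*(718 - (14 - sqrt(-2) - 56 + 4*sqrt(-2))) = -37*(718 - (14 - I*sqrt(2) - 56 + 4*(I*sqrt(2)))) = -37*(718 - (14 - I*sqrt(2) - 56 + 4*I*sqrt(2))) = -37*(718 - (-42 + 3*I*sqrt(2))) = -37*(718 + (42 - 3*I*sqrt(2))) = -37*(760 - 3*I*sqrt(2)) = -28120 + 111*I*sqrt(2)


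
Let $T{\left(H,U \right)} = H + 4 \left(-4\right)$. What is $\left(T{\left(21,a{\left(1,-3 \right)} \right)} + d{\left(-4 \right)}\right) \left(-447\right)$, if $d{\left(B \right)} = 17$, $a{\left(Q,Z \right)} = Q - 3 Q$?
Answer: $-9834$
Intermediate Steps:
$a{\left(Q,Z \right)} = - 2 Q$
$T{\left(H,U \right)} = -16 + H$ ($T{\left(H,U \right)} = H - 16 = -16 + H$)
$\left(T{\left(21,a{\left(1,-3 \right)} \right)} + d{\left(-4 \right)}\right) \left(-447\right) = \left(\left(-16 + 21\right) + 17\right) \left(-447\right) = \left(5 + 17\right) \left(-447\right) = 22 \left(-447\right) = -9834$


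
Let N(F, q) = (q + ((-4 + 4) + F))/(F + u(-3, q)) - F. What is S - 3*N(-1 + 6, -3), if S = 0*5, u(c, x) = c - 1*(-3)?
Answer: 69/5 ≈ 13.800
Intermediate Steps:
u(c, x) = 3 + c (u(c, x) = c + 3 = 3 + c)
S = 0
N(F, q) = -F + (F + q)/F (N(F, q) = (q + ((-4 + 4) + F))/(F + (3 - 3)) - F = (q + (0 + F))/(F + 0) - F = (q + F)/F - F = (F + q)/F - F = -F + (F + q)/F)
S - 3*N(-1 + 6, -3) = 0 - 3*(1 - (-1 + 6) - 3/(-1 + 6)) = 0 - 3*(1 - 1*5 - 3/5) = 0 - 3*(1 - 5 - 3*1/5) = 0 - 3*(1 - 5 - 3/5) = 0 - 3*(-23/5) = 0 + 69/5 = 69/5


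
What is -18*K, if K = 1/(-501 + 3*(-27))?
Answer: 3/97 ≈ 0.030928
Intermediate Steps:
K = -1/582 (K = 1/(-501 - 81) = 1/(-582) = -1/582 ≈ -0.0017182)
-18*K = -18*(-1/582) = 3/97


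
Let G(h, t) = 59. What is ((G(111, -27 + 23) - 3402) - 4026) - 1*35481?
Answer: -42850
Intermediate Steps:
((G(111, -27 + 23) - 3402) - 4026) - 1*35481 = ((59 - 3402) - 4026) - 1*35481 = (-3343 - 4026) - 35481 = -7369 - 35481 = -42850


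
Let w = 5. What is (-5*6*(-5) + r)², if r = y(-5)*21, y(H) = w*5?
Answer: 455625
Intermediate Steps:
y(H) = 25 (y(H) = 5*5 = 25)
r = 525 (r = 25*21 = 525)
(-5*6*(-5) + r)² = (-5*6*(-5) + 525)² = (-30*(-5) + 525)² = (150 + 525)² = 675² = 455625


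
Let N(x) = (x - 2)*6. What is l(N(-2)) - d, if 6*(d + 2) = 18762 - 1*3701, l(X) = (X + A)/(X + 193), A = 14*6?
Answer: -2542921/1014 ≈ -2507.8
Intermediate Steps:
N(x) = -12 + 6*x (N(x) = (-2 + x)*6 = -12 + 6*x)
A = 84
l(X) = (84 + X)/(193 + X) (l(X) = (X + 84)/(X + 193) = (84 + X)/(193 + X))
d = 15049/6 (d = -2 + (18762 - 1*3701)/6 = -2 + (18762 - 3701)/6 = -2 + (⅙)*15061 = -2 + 15061/6 = 15049/6 ≈ 2508.2)
l(N(-2)) - d = (84 + (-12 + 6*(-2)))/(193 + (-12 + 6*(-2))) - 1*15049/6 = (84 + (-12 - 12))/(193 + (-12 - 12)) - 15049/6 = (84 - 24)/(193 - 24) - 15049/6 = 60/169 - 15049/6 = -2542921/1014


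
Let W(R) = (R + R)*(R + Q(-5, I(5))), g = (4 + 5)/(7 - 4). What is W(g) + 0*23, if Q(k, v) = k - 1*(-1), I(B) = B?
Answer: -6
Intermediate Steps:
Q(k, v) = 1 + k (Q(k, v) = k + 1 = 1 + k)
g = 3 (g = 9/3 = 9*(⅓) = 3)
W(R) = 2*R*(-4 + R) (W(R) = (R + R)*(R + (1 - 5)) = (2*R)*(R - 4) = (2*R)*(-4 + R) = 2*R*(-4 + R))
W(g) + 0*23 = 2*3*(-4 + 3) + 0*23 = 2*3*(-1) + 0 = -6 + 0 = -6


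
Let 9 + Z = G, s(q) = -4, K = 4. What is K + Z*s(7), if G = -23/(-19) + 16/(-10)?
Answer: 3948/95 ≈ 41.558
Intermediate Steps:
G = -37/95 (G = -23*(-1/19) + 16*(-1/10) = 23/19 - 8/5 = -37/95 ≈ -0.38947)
Z = -892/95 (Z = -9 - 37/95 = -892/95 ≈ -9.3895)
K + Z*s(7) = 4 - 892/95*(-4) = 4 + 3568/95 = 3948/95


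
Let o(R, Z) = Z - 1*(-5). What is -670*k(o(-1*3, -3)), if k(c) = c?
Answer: -1340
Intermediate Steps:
o(R, Z) = 5 + Z (o(R, Z) = Z + 5 = 5 + Z)
-670*k(o(-1*3, -3)) = -670*(5 - 3) = -670*2 = -1340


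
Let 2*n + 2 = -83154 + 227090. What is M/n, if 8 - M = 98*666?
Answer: -65260/71967 ≈ -0.90680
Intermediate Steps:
M = -65260 (M = 8 - 98*666 = 8 - 1*65268 = 8 - 65268 = -65260)
n = 71967 (n = -1 + (-83154 + 227090)/2 = -1 + (½)*143936 = -1 + 71968 = 71967)
M/n = -65260/71967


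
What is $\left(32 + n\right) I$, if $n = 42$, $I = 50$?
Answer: $3700$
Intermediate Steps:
$\left(32 + n\right) I = \left(32 + 42\right) 50 = 74 \cdot 50 = 3700$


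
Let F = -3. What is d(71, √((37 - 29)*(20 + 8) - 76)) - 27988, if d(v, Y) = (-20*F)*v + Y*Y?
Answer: -23580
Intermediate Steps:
d(v, Y) = Y² + 60*v (d(v, Y) = (-20*(-3))*v + Y*Y = 60*v + Y² = Y² + 60*v)
d(71, √((37 - 29)*(20 + 8) - 76)) - 27988 = ((√((37 - 29)*(20 + 8) - 76))² + 60*71) - 27988 = ((√(8*28 - 76))² + 4260) - 27988 = ((√(224 - 76))² + 4260) - 27988 = ((√148)² + 4260) - 27988 = ((2*√37)² + 4260) - 27988 = (148 + 4260) - 27988 = 4408 - 27988 = -23580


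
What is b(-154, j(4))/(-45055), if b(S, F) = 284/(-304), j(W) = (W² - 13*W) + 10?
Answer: 71/3424180 ≈ 2.0735e-5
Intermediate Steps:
j(W) = 10 + W² - 13*W
b(S, F) = -71/76 (b(S, F) = 284*(-1/304) = -71/76)
b(-154, j(4))/(-45055) = -71/76/(-45055) = -71/76*(-1/45055) = 71/3424180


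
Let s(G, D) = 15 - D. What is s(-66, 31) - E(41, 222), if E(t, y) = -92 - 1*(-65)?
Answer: 11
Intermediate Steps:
E(t, y) = -27 (E(t, y) = -92 + 65 = -27)
s(-66, 31) - E(41, 222) = (15 - 1*31) - 1*(-27) = (15 - 31) + 27 = -16 + 27 = 11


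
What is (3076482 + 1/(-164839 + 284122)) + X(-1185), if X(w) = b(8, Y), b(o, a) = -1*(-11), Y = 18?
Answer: 366973314520/119283 ≈ 3.0765e+6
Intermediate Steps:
b(o, a) = 11
X(w) = 11
(3076482 + 1/(-164839 + 284122)) + X(-1185) = (3076482 + 1/(-164839 + 284122)) + 11 = (3076482 + 1/119283) + 11 = 366972002407/119283 + 11 = 366973314520/119283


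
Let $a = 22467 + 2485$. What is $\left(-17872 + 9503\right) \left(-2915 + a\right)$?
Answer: $-184427653$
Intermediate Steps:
$a = 24952$
$\left(-17872 + 9503\right) \left(-2915 + a\right) = \left(-17872 + 9503\right) \left(-2915 + 24952\right) = \left(-8369\right) 22037 = -184427653$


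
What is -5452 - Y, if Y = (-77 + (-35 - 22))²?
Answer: -23408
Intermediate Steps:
Y = 17956 (Y = (-77 - 57)² = (-134)² = 17956)
-5452 - Y = -5452 - 1*17956 = -5452 - 17956 = -23408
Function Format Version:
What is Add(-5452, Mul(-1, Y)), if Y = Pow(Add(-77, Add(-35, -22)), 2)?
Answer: -23408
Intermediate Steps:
Y = 17956 (Y = Pow(Add(-77, -57), 2) = Pow(-134, 2) = 17956)
Add(-5452, Mul(-1, Y)) = Add(-5452, Mul(-1, 17956)) = Add(-5452, -17956) = -23408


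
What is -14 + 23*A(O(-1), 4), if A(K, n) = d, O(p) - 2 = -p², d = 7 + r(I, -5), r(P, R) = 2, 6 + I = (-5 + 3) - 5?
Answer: 193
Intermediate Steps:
I = -13 (I = -6 + ((-5 + 3) - 5) = -6 + (-2 - 5) = -6 - 7 = -13)
d = 9 (d = 7 + 2 = 9)
O(p) = 2 - p²
A(K, n) = 9
-14 + 23*A(O(-1), 4) = -14 + 23*9 = -14 + 207 = 193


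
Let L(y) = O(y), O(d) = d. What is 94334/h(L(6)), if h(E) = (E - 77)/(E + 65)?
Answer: -94334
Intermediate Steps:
L(y) = y
h(E) = (-77 + E)/(65 + E)
94334/h(L(6)) = 94334/(((-77 + 6)/(65 + 6))) = 94334/((-71/71)) = 94334/(((1/71)*(-71))) = 94334/(-1) = 94334*(-1) = -94334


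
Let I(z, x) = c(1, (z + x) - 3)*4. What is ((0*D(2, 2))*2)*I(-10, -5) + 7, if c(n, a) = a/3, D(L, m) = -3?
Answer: 7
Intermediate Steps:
c(n, a) = a/3 (c(n, a) = a*(⅓) = a/3)
I(z, x) = -4 + 4*x/3 + 4*z/3 (I(z, x) = (((z + x) - 3)/3)*4 = (((x + z) - 3)/3)*4 = ((-3 + x + z)/3)*4 = (-1 + x/3 + z/3)*4 = -4 + 4*x/3 + 4*z/3)
((0*D(2, 2))*2)*I(-10, -5) + 7 = ((0*(-3))*2)*(-4 + (4/3)*(-5) + (4/3)*(-10)) + 7 = (0*2)*(-4 - 20/3 - 40/3) + 7 = 0*(-24) + 7 = 0 + 7 = 7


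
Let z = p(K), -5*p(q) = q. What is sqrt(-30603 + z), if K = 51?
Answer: I*sqrt(765330)/5 ≈ 174.97*I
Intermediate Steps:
p(q) = -q/5
z = -51/5 (z = -1/5*51 = -51/5 ≈ -10.200)
sqrt(-30603 + z) = sqrt(-30603 - 51/5) = sqrt(-153066/5) = I*sqrt(765330)/5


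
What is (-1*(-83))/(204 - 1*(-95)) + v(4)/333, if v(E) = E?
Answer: 28835/99567 ≈ 0.28960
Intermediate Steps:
(-1*(-83))/(204 - 1*(-95)) + v(4)/333 = (-1*(-83))/(204 - 1*(-95)) + 4/333 = 83/(204 + 95) + 4*(1/333) = 83/299 + 4/333 = 28835/99567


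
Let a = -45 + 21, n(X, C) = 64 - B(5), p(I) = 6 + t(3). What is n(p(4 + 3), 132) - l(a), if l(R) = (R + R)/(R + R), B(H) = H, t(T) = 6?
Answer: 58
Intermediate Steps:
p(I) = 12 (p(I) = 6 + 6 = 12)
n(X, C) = 59 (n(X, C) = 64 - 1*5 = 64 - 5 = 59)
a = -24
l(R) = 1 (l(R) = (2*R)/((2*R)) = (2*R)*(1/(2*R)) = 1)
n(p(4 + 3), 132) - l(a) = 59 - 1*1 = 59 - 1 = 58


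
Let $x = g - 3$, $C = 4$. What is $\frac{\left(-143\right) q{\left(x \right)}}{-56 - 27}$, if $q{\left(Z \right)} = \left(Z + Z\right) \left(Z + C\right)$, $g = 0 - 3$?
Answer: $\frac{3432}{83} \approx 41.349$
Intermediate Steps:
$g = -3$
$x = -6$ ($x = -3 - 3 = -6$)
$q{\left(Z \right)} = 2 Z \left(4 + Z\right)$ ($q{\left(Z \right)} = \left(Z + Z\right) \left(Z + 4\right) = 2 Z \left(4 + Z\right)$)
$\frac{\left(-143\right) q{\left(x \right)}}{-56 - 27} = \frac{\left(-143\right) 2 \left(-6\right) \left(4 - 6\right)}{-56 - 27} = \frac{\left(-143\right) 2 \left(-6\right) \left(-2\right)}{-83} = \left(-143\right) 24 \left(- \frac{1}{83}\right) = \left(-3432\right) \left(- \frac{1}{83}\right) = \frac{3432}{83}$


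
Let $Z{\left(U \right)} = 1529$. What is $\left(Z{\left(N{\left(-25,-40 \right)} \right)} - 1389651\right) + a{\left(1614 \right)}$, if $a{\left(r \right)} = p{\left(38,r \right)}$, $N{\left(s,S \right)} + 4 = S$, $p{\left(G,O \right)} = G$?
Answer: $-1388084$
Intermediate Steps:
$N{\left(s,S \right)} = -4 + S$
$a{\left(r \right)} = 38$
$\left(Z{\left(N{\left(-25,-40 \right)} \right)} - 1389651\right) + a{\left(1614 \right)} = \left(1529 - 1389651\right) + 38 = -1388122 + 38 = -1388084$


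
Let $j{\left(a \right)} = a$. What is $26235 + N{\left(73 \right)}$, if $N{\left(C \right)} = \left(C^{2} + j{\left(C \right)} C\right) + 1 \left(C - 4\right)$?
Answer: $36962$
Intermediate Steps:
$N{\left(C \right)} = -4 + C + 2 C^{2}$ ($N{\left(C \right)} = \left(C^{2} + C C\right) + 1 \left(C - 4\right) = \left(C^{2} + C^{2}\right) + 1 \left(-4 + C\right) = 2 C^{2} + \left(-4 + C\right) = -4 + C + 2 C^{2}$)
$26235 + N{\left(73 \right)} = 26235 + \left(-4 + 73 + 2 \cdot 73^{2}\right) = 26235 + \left(-4 + 73 + 2 \cdot 5329\right) = 26235 + \left(-4 + 73 + 10658\right) = 26235 + 10727 = 36962$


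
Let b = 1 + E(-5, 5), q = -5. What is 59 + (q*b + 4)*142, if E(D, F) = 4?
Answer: -2923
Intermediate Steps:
b = 5 (b = 1 + 4 = 5)
59 + (q*b + 4)*142 = 59 + (-5*5 + 4)*142 = 59 + (-25 + 4)*142 = 59 - 21*142 = 59 - 2982 = -2923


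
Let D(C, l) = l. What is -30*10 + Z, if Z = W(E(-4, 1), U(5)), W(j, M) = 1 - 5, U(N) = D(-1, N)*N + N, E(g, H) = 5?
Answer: -304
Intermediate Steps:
U(N) = N + N² (U(N) = N*N + N = N² + N = N + N²)
W(j, M) = -4
Z = -4
-30*10 + Z = -30*10 - 4 = -300 - 4 = -304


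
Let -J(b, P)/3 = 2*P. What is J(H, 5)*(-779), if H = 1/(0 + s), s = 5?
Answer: 23370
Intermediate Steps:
H = ⅕ (H = 1/(0 + 5) = 1/5 = ⅕ ≈ 0.20000)
J(b, P) = -6*P
J(H, 5)*(-779) = -6*5*(-779) = -30*(-779) = 23370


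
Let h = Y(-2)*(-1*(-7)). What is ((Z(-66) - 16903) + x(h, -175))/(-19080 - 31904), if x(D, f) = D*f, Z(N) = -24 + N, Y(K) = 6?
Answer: 24343/50984 ≈ 0.47746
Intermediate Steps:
h = 42 (h = 6*(-1*(-7)) = 6*7 = 42)
((Z(-66) - 16903) + x(h, -175))/(-19080 - 31904) = (((-24 - 66) - 16903) + 42*(-175))/(-19080 - 31904) = ((-90 - 16903) - 7350)/(-50984) = (-16993 - 7350)*(-1/50984) = -24343*(-1/50984) = 24343/50984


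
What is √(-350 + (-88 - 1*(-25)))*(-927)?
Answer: -927*I*√413 ≈ -18839.0*I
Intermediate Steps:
√(-350 + (-88 - 1*(-25)))*(-927) = √(-350 + (-88 + 25))*(-927) = √(-350 - 63)*(-927) = √(-413)*(-927) = (I*√413)*(-927) = -927*I*√413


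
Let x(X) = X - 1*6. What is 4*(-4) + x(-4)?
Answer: -26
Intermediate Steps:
x(X) = -6 + X (x(X) = X - 6 = -6 + X)
4*(-4) + x(-4) = 4*(-4) + (-6 - 4) = -16 - 10 = -26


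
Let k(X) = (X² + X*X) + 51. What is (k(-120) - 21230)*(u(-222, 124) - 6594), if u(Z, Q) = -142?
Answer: -51335056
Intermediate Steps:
k(X) = 51 + 2*X² (k(X) = (X² + X²) + 51 = 2*X² + 51 = 51 + 2*X²)
(k(-120) - 21230)*(u(-222, 124) - 6594) = ((51 + 2*(-120)²) - 21230)*(-142 - 6594) = ((51 + 2*14400) - 21230)*(-6736) = ((51 + 28800) - 21230)*(-6736) = (28851 - 21230)*(-6736) = 7621*(-6736) = -51335056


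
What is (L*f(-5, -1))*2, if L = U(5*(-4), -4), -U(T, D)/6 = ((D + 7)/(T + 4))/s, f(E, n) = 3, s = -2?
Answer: -27/8 ≈ -3.3750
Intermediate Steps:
U(T, D) = 3*(7 + D)/(4 + T) (U(T, D) = -6*(D + 7)/(T + 4)/(-2) = -6*(7 + D)/(4 + T)*(-1)/2 = -(-3)*(7 + D)/(4 + T) = 3*(7 + D)/(4 + T))
L = -9/16 (L = 3*(7 - 4)/(4 + 5*(-4)) = 3*3/(4 - 20) = 3*3/(-16) = 3*(-1/16)*3 = -9/16 ≈ -0.56250)
(L*f(-5, -1))*2 = -9/16*3*2 = -27/16*2 = -27/8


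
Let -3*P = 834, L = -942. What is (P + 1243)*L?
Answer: -909030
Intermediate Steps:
P = -278 (P = -1/3*834 = -278)
(P + 1243)*L = (-278 + 1243)*(-942) = 965*(-942) = -909030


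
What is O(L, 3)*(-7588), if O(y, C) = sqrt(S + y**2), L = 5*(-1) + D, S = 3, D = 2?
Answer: -15176*sqrt(3) ≈ -26286.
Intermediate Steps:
L = -3 (L = 5*(-1) + 2 = -5 + 2 = -3)
O(y, C) = sqrt(3 + y**2)
O(L, 3)*(-7588) = sqrt(3 + (-3)**2)*(-7588) = sqrt(3 + 9)*(-7588) = sqrt(12)*(-7588) = (2*sqrt(3))*(-7588) = -15176*sqrt(3)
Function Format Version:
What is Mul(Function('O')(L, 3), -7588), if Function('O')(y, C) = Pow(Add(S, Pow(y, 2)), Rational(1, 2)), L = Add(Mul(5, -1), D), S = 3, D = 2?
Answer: Mul(-15176, Pow(3, Rational(1, 2))) ≈ -26286.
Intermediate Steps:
L = -3 (L = Add(Mul(5, -1), 2) = Add(-5, 2) = -3)
Function('O')(y, C) = Pow(Add(3, Pow(y, 2)), Rational(1, 2))
Mul(Function('O')(L, 3), -7588) = Mul(Pow(Add(3, Pow(-3, 2)), Rational(1, 2)), -7588) = Mul(Pow(Add(3, 9), Rational(1, 2)), -7588) = Mul(Pow(12, Rational(1, 2)), -7588) = Mul(Mul(2, Pow(3, Rational(1, 2))), -7588) = Mul(-15176, Pow(3, Rational(1, 2)))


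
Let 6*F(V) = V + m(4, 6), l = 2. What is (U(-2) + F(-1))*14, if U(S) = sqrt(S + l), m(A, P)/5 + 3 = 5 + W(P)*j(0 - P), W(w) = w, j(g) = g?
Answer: -399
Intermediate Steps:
m(A, P) = 10 - 5*P**2 (m(A, P) = -15 + 5*(5 + P*(0 - P)) = -15 + 5*(5 + P*(-P)) = -15 + 5*(5 - P**2) = -15 + (25 - 5*P**2) = 10 - 5*P**2)
U(S) = sqrt(2 + S) (U(S) = sqrt(S + 2) = sqrt(2 + S))
F(V) = -85/3 + V/6 (F(V) = (V + (10 - 5*6**2))/6 = (V + (10 - 5*36))/6 = (V + (10 - 180))/6 = (V - 170)/6 = (-170 + V)/6 = -85/3 + V/6)
(U(-2) + F(-1))*14 = (sqrt(2 - 2) + (-85/3 + (1/6)*(-1)))*14 = (sqrt(0) + (-85/3 - 1/6))*14 = (0 - 57/2)*14 = -57/2*14 = -399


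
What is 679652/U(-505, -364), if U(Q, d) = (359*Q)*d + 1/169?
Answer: 114861188/11152543221 ≈ 0.010299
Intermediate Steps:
U(Q, d) = 1/169 + 359*Q*d (U(Q, d) = 359*Q*d + 1/169 = 1/169 + 359*Q*d)
679652/U(-505, -364) = 679652/(1/169 + 359*(-505)*(-364)) = 679652/(1/169 + 65991380) = 679652/(11152543221/169) = 679652*(169/11152543221) = 114861188/11152543221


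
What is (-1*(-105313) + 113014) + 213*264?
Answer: 274559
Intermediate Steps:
(-1*(-105313) + 113014) + 213*264 = (105313 + 113014) + 56232 = 218327 + 56232 = 274559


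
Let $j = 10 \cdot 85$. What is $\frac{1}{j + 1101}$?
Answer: $\frac{1}{1951} \approx 0.00051256$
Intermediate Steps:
$j = 850$
$\frac{1}{j + 1101} = \frac{1}{850 + 1101} = \frac{1}{1951}$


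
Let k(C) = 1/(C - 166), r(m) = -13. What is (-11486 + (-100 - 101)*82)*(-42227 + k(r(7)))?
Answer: 211399875712/179 ≈ 1.1810e+9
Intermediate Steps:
k(C) = 1/(-166 + C)
(-11486 + (-100 - 101)*82)*(-42227 + k(r(7))) = (-11486 + (-100 - 101)*82)*(-42227 + 1/(-166 - 13)) = (-11486 - 201*82)*(-42227 + 1/(-179)) = (-11486 - 16482)*(-42227 - 1/179) = -27968*(-7558634/179) = 211399875712/179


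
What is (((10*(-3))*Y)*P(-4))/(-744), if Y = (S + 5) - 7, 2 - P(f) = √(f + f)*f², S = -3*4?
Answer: -35/31 + 560*I*√2/31 ≈ -1.129 + 25.547*I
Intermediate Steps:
S = -12
P(f) = 2 - √2*f^(5/2) (P(f) = 2 - √(f + f)*f² = 2 - √(2*f)*f² = 2 - √2*√f*f² = 2 - √2*f^(5/2))
Y = -14 (Y = (-12 + 5) - 7 = -7 - 7 = -14)
(((10*(-3))*Y)*P(-4))/(-744) = (((10*(-3))*(-14))*(2 - √2*(-4)^(5/2)))/(-744) = ((-30*(-14))*(2 - √2*32*I))*(-1/744) = (420*(2 - 32*I*√2))*(-1/744) = (840 - 13440*I*√2)*(-1/744) = -35/31 + 560*I*√2/31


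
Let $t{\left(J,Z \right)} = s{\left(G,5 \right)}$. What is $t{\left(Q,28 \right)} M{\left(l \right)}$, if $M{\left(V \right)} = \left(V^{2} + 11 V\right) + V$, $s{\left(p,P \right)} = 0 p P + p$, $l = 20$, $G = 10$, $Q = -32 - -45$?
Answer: $6400$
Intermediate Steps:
$Q = 13$ ($Q = -32 + 45 = 13$)
$s{\left(p,P \right)} = p$ ($s{\left(p,P \right)} = 0 P + p = 0 + p = p$)
$t{\left(J,Z \right)} = 10$
$M{\left(V \right)} = V^{2} + 12 V$
$t{\left(Q,28 \right)} M{\left(l \right)} = 10 \cdot 20 \left(12 + 20\right) = 10 \cdot 20 \cdot 32 = 10 \cdot 640 = 6400$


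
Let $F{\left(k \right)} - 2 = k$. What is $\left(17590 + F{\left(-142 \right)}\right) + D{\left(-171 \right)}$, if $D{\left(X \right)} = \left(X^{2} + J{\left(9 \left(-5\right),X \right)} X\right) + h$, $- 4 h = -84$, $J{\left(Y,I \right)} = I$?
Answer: $75953$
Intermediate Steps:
$h = 21$ ($h = \left(- \frac{1}{4}\right) \left(-84\right) = 21$)
$D{\left(X \right)} = 21 + 2 X^{2}$ ($D{\left(X \right)} = \left(X^{2} + X X\right) + 21 = \left(X^{2} + X^{2}\right) + 21 = 2 X^{2} + 21 = 21 + 2 X^{2}$)
$F{\left(k \right)} = 2 + k$
$\left(17590 + F{\left(-142 \right)}\right) + D{\left(-171 \right)} = \left(17590 + \left(2 - 142\right)\right) + \left(21 + 2 \left(-171\right)^{2}\right) = \left(17590 - 140\right) + \left(21 + 2 \cdot 29241\right) = 17450 + \left(21 + 58482\right) = 17450 + 58503 = 75953$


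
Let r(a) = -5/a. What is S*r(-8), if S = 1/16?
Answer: 5/128 ≈ 0.039063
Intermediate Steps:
S = 1/16 ≈ 0.062500
S*r(-8) = (-5/(-8))/16 = (-5*(-⅛))/16 = (1/16)*(5/8) = 5/128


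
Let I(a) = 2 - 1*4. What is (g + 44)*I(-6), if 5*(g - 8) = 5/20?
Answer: -1041/10 ≈ -104.10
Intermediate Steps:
g = 161/20 (g = 8 + (5/20)/5 = 8 + (5*(1/20))/5 = 8 + (⅕)*(¼) = 8 + 1/20 = 161/20 ≈ 8.0500)
I(a) = -2 (I(a) = 2 - 4 = -2)
(g + 44)*I(-6) = (161/20 + 44)*(-2) = (1041/20)*(-2) = -1041/10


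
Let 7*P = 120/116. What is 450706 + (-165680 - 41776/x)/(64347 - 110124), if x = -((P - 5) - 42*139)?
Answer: 24471753800782486/54296053923 ≈ 4.5071e+5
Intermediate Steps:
P = 30/203 (P = (120/116)/7 = (120*(1/116))/7 = (⅐)*(30/29) = 30/203 ≈ 0.14778)
x = 1186099/203 (x = -((30/203 - 5) - 42*139) = -(-985/203 - 5838) = -1*(-1186099/203) = 1186099/203 ≈ 5842.9)
450706 + (-165680 - 41776/x)/(64347 - 110124) = 450706 + (-165680 - 41776/1186099/203)/(64347 - 110124) = 450706 + (-165680 - 41776*203/1186099)/(-45777) = 450706 + (-165680 - 8480528/1186099)*(-1/45777) = 450706 - 196521362848/1186099*(-1/45777) = 450706 + 196521362848/54296053923 = 24471753800782486/54296053923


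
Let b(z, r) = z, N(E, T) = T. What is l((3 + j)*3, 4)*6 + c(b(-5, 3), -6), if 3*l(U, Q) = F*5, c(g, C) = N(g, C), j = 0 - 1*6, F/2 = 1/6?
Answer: -8/3 ≈ -2.6667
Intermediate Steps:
F = ⅓ (F = 2/6 = 2*(⅙) = ⅓ ≈ 0.33333)
j = -6 (j = 0 - 6 = -6)
c(g, C) = C
l(U, Q) = 5/9 (l(U, Q) = ((⅓)*5)/3 = (⅓)*(5/3) = 5/9)
l((3 + j)*3, 4)*6 + c(b(-5, 3), -6) = (5/9)*6 - 6 = 10/3 - 6 = -8/3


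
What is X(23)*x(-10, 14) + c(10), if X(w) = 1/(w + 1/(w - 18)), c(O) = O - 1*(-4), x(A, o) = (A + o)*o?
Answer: 476/29 ≈ 16.414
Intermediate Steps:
x(A, o) = o*(A + o)
c(O) = 4 + O (c(O) = O + 4 = 4 + O)
X(w) = 1/(w + 1/(-18 + w))
X(23)*x(-10, 14) + c(10) = ((-18 + 23)/(1 + 23**2 - 18*23))*(14*(-10 + 14)) + (4 + 10) = (5/(1 + 529 - 414))*(14*4) + 14 = (5/116)*56 + 14 = 70/29 + 14 = 476/29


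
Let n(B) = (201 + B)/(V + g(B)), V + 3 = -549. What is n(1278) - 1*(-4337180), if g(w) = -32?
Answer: 2532911641/584 ≈ 4.3372e+6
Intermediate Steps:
V = -552 (V = -3 - 549 = -552)
n(B) = -201/584 - B/584 (n(B) = (201 + B)/(-552 - 32) = (201 + B)/(-584) = (201 + B)*(-1/584) = -201/584 - B/584)
n(1278) - 1*(-4337180) = (-201/584 - 1/584*1278) - 1*(-4337180) = (-201/584 - 639/292) + 4337180 = -1479/584 + 4337180 = 2532911641/584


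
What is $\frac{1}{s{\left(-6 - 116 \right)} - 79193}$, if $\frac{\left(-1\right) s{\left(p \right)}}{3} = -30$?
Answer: $- \frac{1}{79103} \approx -1.2642 \cdot 10^{-5}$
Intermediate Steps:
$s{\left(p \right)} = 90$ ($s{\left(p \right)} = \left(-3\right) \left(-30\right) = 90$)
$\frac{1}{s{\left(-6 - 116 \right)} - 79193} = \frac{1}{90 - 79193} = \frac{1}{-79103} = - \frac{1}{79103}$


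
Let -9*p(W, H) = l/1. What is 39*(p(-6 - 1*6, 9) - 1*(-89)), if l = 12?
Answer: 3419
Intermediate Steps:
p(W, H) = -4/3 (p(W, H) = -4/(3*1) = -4/3)
39*(p(-6 - 1*6, 9) - 1*(-89)) = 39*(-4/3 - 1*(-89)) = 39*(-4/3 + 89) = 39*(263/3) = 3419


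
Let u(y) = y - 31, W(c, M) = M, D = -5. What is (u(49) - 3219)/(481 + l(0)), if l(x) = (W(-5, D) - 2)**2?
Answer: -3201/530 ≈ -6.0396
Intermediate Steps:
u(y) = -31 + y
l(x) = 49 (l(x) = (-5 - 2)**2 = (-7)**2 = 49)
(u(49) - 3219)/(481 + l(0)) = ((-31 + 49) - 3219)/(481 + 49) = (18 - 3219)/530 = -3201*1/530 = -3201/530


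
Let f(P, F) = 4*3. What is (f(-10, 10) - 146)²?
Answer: 17956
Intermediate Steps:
f(P, F) = 12
(f(-10, 10) - 146)² = (12 - 146)² = (-134)² = 17956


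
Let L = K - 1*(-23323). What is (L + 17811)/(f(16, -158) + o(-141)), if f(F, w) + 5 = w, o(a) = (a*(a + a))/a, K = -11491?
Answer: -29643/445 ≈ -66.614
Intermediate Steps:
o(a) = 2*a (o(a) = (a*(2*a))/a = (2*a²)/a = 2*a)
f(F, w) = -5 + w
L = 11832 (L = -11491 - 1*(-23323) = -11491 + 23323 = 11832)
(L + 17811)/(f(16, -158) + o(-141)) = (11832 + 17811)/((-5 - 158) + 2*(-141)) = 29643/(-163 - 282) = 29643/(-445) = 29643*(-1/445) = -29643/445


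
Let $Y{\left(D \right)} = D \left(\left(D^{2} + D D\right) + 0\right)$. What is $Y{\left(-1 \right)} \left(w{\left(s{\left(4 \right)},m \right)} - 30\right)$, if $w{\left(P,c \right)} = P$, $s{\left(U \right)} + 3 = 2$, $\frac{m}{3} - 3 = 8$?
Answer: $62$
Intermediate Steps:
$m = 33$ ($m = 9 + 3 \cdot 8 = 9 + 24 = 33$)
$s{\left(U \right)} = -1$ ($s{\left(U \right)} = -3 + 2 = -1$)
$Y{\left(D \right)} = 2 D^{3}$ ($Y{\left(D \right)} = D \left(\left(D^{2} + D^{2}\right) + 0\right) = D \left(2 D^{2} + 0\right) = D 2 D^{2} = 2 D^{3}$)
$Y{\left(-1 \right)} \left(w{\left(s{\left(4 \right)},m \right)} - 30\right) = 2 \left(-1\right)^{3} \left(-1 - 30\right) = 2 \left(-1\right) \left(-31\right) = \left(-2\right) \left(-31\right) = 62$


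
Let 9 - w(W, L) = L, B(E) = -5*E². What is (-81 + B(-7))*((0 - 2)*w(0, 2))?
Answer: 4564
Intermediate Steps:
w(W, L) = 9 - L
(-81 + B(-7))*((0 - 2)*w(0, 2)) = (-81 - 5*(-7)²)*((0 - 2)*(9 - 1*2)) = (-81 - 5*49)*(-2*(9 - 2)) = (-81 - 245)*(-2*7) = -326*(-14) = 4564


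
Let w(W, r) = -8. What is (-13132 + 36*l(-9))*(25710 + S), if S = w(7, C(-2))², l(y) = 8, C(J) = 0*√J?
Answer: -331041256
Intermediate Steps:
C(J) = 0
S = 64 (S = (-8)² = 64)
(-13132 + 36*l(-9))*(25710 + S) = (-13132 + 36*8)*(25710 + 64) = (-13132 + 288)*25774 = -12844*25774 = -331041256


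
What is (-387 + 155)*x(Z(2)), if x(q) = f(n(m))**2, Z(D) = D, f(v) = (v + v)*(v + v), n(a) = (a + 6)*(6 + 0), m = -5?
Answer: -4810752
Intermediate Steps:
n(a) = 36 + 6*a (n(a) = (6 + a)*6 = 36 + 6*a)
f(v) = 4*v**2 (f(v) = (2*v)*(2*v) = 4*v**2)
x(q) = 20736 (x(q) = (4*(36 + 6*(-5))**2)**2 = (4*(36 - 30)**2)**2 = (4*6**2)**2 = (4*36)**2 = 144**2 = 20736)
(-387 + 155)*x(Z(2)) = (-387 + 155)*20736 = -232*20736 = -4810752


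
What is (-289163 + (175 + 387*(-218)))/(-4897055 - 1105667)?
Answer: 186677/3001361 ≈ 0.062197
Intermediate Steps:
(-289163 + (175 + 387*(-218)))/(-4897055 - 1105667) = (-289163 + (175 - 84366))/(-6002722) = (-289163 - 84191)*(-1/6002722) = -373354*(-1/6002722) = 186677/3001361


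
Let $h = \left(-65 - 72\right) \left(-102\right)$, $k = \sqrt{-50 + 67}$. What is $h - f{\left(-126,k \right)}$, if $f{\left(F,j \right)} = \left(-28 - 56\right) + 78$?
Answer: $13980$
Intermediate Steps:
$k = \sqrt{17} \approx 4.1231$
$f{\left(F,j \right)} = -6$ ($f{\left(F,j \right)} = \left(-28 - 56\right) + 78 = -84 + 78 = -6$)
$h = 13974$ ($h = \left(-137\right) \left(-102\right) = 13974$)
$h - f{\left(-126,k \right)} = 13974 - -6 = 13974 + 6 = 13980$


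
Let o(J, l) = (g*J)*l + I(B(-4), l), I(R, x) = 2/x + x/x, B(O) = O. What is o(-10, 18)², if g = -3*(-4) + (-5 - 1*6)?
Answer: 2592100/81 ≈ 32001.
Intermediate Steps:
I(R, x) = 1 + 2/x (I(R, x) = 2/x + 1 = 1 + 2/x)
g = 1 (g = 12 + (-5 - 6) = 12 - 11 = 1)
o(J, l) = J*l + (2 + l)/l (o(J, l) = (1*J)*l + (2 + l)/l = J*l + (2 + l)/l)
o(-10, 18)² = (1 + 2/18 - 10*18)² = (1 + 2*(1/18) - 180)² = (1 + ⅑ - 180)² = (-1610/9)² = 2592100/81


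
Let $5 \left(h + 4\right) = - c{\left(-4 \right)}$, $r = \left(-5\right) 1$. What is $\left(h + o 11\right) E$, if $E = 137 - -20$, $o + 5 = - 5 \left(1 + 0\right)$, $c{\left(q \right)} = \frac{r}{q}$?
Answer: $- \frac{71749}{4} \approx -17937.0$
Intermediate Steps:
$r = -5$
$c{\left(q \right)} = - \frac{5}{q}$
$o = -10$ ($o = -5 - 5 \left(1 + 0\right) = -5 - 5 = -10$)
$h = - \frac{17}{4}$ ($h = -4 + \frac{\left(-1\right) \left(- \frac{5}{-4}\right)}{5} = -4 + \frac{\left(-1\right) \left(\left(-5\right) \left(- \frac{1}{4}\right)\right)}{5} = -4 + \frac{\left(-1\right) \frac{5}{4}}{5} = -4 + \frac{1}{5} \left(- \frac{5}{4}\right) = -4 - \frac{1}{4} = - \frac{17}{4} \approx -4.25$)
$E = 157$ ($E = 137 + 20 = 157$)
$\left(h + o 11\right) E = \left(- \frac{17}{4} - 110\right) 157 = \left(- \frac{457}{4}\right) 157 = - \frac{71749}{4}$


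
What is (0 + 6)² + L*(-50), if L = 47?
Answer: -2314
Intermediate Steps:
(0 + 6)² + L*(-50) = (0 + 6)² + 47*(-50) = 6² - 2350 = 36 - 2350 = -2314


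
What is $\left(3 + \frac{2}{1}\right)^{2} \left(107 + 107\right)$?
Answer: $5350$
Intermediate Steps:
$\left(3 + \frac{2}{1}\right)^{2} \left(107 + 107\right) = \left(3 + 2 \cdot 1\right)^{2} \cdot 214 = \left(3 + 2\right)^{2} \cdot 214 = 5^{2} \cdot 214 = 25 \cdot 214 = 5350$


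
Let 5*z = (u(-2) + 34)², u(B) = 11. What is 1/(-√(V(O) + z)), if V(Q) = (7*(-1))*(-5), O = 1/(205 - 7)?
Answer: -√110/220 ≈ -0.047673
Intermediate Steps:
O = 1/198 ≈ 0.0050505
V(Q) = 35 (V(Q) = -7*(-5) = 35)
z = 405 (z = (11 + 34)²/5 = (⅕)*45² = (⅕)*2025 = 405)
1/(-√(V(O) + z)) = 1/(-√(35 + 405)) = 1/(-√440) = 1/(-2*√110) = -√110/220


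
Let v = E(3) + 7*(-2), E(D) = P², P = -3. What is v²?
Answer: 25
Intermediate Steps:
E(D) = 9 (E(D) = (-3)² = 9)
v = -5 (v = 9 + 7*(-2) = 9 - 14 = -5)
v² = (-5)² = 25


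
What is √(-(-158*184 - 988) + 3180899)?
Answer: √3210959 ≈ 1791.9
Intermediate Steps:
√(-(-158*184 - 988) + 3180899) = √(-(-29072 - 988) + 3180899) = √(-1*(-30060) + 3180899) = √(30060 + 3180899) = √3210959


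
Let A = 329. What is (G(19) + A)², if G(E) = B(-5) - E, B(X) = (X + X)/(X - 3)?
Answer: 1550025/16 ≈ 96877.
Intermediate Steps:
B(X) = 2*X/(-3 + X) (B(X) = (2*X)/(-3 + X) = 2*X/(-3 + X))
G(E) = 5/4 - E (G(E) = 2*(-5)/(-3 - 5) - E = 2*(-5)/(-8) - E = 2*(-5)*(-⅛) - E = 5/4 - E)
(G(19) + A)² = ((5/4 - 1*19) + 329)² = ((5/4 - 19) + 329)² = (-71/4 + 329)² = (1245/4)² = 1550025/16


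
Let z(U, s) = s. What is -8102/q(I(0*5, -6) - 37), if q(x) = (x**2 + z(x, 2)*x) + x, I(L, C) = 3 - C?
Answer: -4051/350 ≈ -11.574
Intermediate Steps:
q(x) = x**2 + 3*x (q(x) = (x**2 + 2*x) + x = x**2 + 3*x)
-8102/q(I(0*5, -6) - 37) = -8102*1/((3 + ((3 - 1*(-6)) - 37))*((3 - 1*(-6)) - 37)) = -8102*1/((3 + ((3 + 6) - 37))*((3 + 6) - 37)) = -8102*1/((3 + (9 - 37))*(9 - 37)) = -8102*(-1/(28*(3 - 28))) = -8102/((-28*(-25))) = -8102/700 = -8102*1/700 = -4051/350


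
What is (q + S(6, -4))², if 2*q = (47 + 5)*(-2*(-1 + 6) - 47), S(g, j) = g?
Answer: 2178576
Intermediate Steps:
q = -1482 (q = ((47 + 5)*(-2*(-1 + 6) - 47))/2 = (52*(-2*5 - 47))/2 = (52*(-10 - 47))/2 = (52*(-57))/2 = (½)*(-2964) = -1482)
(q + S(6, -4))² = (-1482 + 6)² = (-1476)² = 2178576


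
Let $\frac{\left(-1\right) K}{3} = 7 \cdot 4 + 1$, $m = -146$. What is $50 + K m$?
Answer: $12752$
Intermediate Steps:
$K = -87$ ($K = - 3 \left(7 \cdot 4 + 1\right) = - 3 \left(28 + 1\right) = \left(-3\right) 29 = -87$)
$50 + K m = 50 - -12702 = 50 + 12702 = 12752$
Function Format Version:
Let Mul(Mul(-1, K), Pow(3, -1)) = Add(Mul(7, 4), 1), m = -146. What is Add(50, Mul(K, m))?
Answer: 12752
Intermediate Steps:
K = -87 (K = Mul(-3, Add(Mul(7, 4), 1)) = Mul(-3, Add(28, 1)) = Mul(-3, 29) = -87)
Add(50, Mul(K, m)) = Add(50, Mul(-87, -146)) = Add(50, 12702) = 12752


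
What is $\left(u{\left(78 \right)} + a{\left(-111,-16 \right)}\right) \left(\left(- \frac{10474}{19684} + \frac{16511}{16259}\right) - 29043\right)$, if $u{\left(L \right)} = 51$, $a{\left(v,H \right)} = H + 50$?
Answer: $- \frac{395030259315375}{160021078} \approx -2.4686 \cdot 10^{6}$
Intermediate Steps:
$a{\left(v,H \right)} = 50 + H$
$\left(u{\left(78 \right)} + a{\left(-111,-16 \right)}\right) \left(\left(- \frac{10474}{19684} + \frac{16511}{16259}\right) - 29043\right) = \left(51 + \left(50 - 16\right)\right) \left(\left(- \frac{10474}{19684} + \frac{16511}{16259}\right) - 29043\right) = \left(51 + 34\right) \left(\left(\left(-10474\right) \frac{1}{19684} + 16511 \cdot \frac{1}{16259}\right) - 29043\right) = 85 \left(\left(- \frac{5237}{9842} + \frac{16511}{16259}\right) - 29043\right) = 85 \left(\frac{77352879}{160021078} - 29043\right) = 85 \left(- \frac{4647414815475}{160021078}\right) = - \frac{395030259315375}{160021078}$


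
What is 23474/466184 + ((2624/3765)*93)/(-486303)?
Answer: 7144250944657/142258440289380 ≈ 0.050220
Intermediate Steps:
23474/466184 + ((2624/3765)*93)/(-486303) = 23474*(1/466184) + ((2624*(1/3765))*93)*(-1/486303) = 11737/233092 + ((2624/3765)*93)*(-1/486303) = 11737/233092 + (81344/1255)*(-1/486303) = 11737/233092 - 81344/610310265 = 7144250944657/142258440289380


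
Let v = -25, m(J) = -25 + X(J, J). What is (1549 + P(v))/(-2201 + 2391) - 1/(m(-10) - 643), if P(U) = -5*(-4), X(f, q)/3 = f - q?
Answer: 524141/63460 ≈ 8.2594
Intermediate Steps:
X(f, q) = -3*q + 3*f (X(f, q) = 3*(f - q) = -3*q + 3*f)
m(J) = -25 (m(J) = -25 + (-3*J + 3*J) = -25 + 0 = -25)
P(U) = 20
(1549 + P(v))/(-2201 + 2391) - 1/(m(-10) - 643) = (1549 + 20)/(-2201 + 2391) - 1/(-25 - 643) = 1569/190 - 1/(-668) = 1569*(1/190) - 1*(-1/668) = 1569/190 + 1/668 = 524141/63460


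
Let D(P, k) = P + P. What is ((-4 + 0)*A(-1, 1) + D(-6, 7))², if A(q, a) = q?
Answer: 64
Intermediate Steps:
D(P, k) = 2*P
((-4 + 0)*A(-1, 1) + D(-6, 7))² = ((-4 + 0)*(-1) + 2*(-6))² = (-4*(-1) - 12)² = (4 - 12)² = (-8)² = 64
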